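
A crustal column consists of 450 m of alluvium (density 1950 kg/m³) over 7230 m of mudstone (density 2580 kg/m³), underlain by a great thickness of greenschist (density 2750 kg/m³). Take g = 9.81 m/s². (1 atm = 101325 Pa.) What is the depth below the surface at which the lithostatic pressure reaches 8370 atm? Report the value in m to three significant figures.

Pressure at base of upper layers: 1950×9.81×450 + 2580×9.81×7230 = 1.916×10^8 Pa = 1891 atm
Remaining pressure to be supplied by greenschist: 8.481×10^8 − 1.916×10^8 = 6.565×10^8 Pa
Additional depth in greenschist = 6.565×10^8 Pa / (2750 kg/m³ × 9.81 m/s²) = 24335 m
Total depth = 7680 m + 24335 m = 32015 m

32000 m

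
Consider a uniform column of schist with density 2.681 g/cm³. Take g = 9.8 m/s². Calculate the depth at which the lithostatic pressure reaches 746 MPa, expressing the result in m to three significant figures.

h = P/(ρg) = 746 MPa / (2681 kg/m³ × 9.8 m/s²) = 7.460×10^8 Pa / 26274 Pa/m = 28393 m

28400 m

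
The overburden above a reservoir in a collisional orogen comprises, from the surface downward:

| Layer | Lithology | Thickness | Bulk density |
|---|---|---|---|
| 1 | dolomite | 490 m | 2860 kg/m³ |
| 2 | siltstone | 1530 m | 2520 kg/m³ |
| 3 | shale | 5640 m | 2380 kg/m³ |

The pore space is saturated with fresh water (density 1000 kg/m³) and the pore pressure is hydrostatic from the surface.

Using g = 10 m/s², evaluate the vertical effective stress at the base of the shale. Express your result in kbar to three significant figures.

1.10 kbar

Overburden (lithostatic) stress σ_v:
dolomite: 2860 kg/m³ × 10 m/s² × 490 m = 1.401×10^7 Pa = 14.01 MPa
siltstone: 2520 kg/m³ × 10 m/s² × 1530 m = 3.856×10^7 Pa = 38.56 MPa
shale: 2380 kg/m³ × 10 m/s² × 5640 m = 1.342×10^8 Pa = 134.2 MPa
Total = 14.01 + 38.56 + 134.2 = 186.80 MPa
Pore pressure P_p = 1000 kg/m³ × 10 m/s² × 7660 m = 7.660×10^7 Pa = 76.60 MPa
Effective stress σ' = σ_v − P_p = 186.8 − 76.60 = 110.20 MPa = 1.1020 kbar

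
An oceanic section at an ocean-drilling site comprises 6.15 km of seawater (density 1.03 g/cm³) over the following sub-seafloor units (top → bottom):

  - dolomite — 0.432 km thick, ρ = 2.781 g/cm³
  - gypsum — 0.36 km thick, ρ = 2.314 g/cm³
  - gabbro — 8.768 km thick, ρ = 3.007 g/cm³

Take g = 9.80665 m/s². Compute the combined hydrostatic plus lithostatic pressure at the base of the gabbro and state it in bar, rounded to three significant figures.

3410 bar

seawater: 1030 kg/m³ × 9.80665 m/s² × 6150 m = 6.212×10^7 Pa = 621.2 bar
dolomite: 2781 kg/m³ × 9.80665 m/s² × 432 m = 1.178×10^7 Pa = 117.8 bar
gypsum: 2314 kg/m³ × 9.80665 m/s² × 360 m = 8.169×10^6 Pa = 81.69 bar
gabbro: 3007 kg/m³ × 9.80665 m/s² × 8768 m = 2.586×10^8 Pa = 2586 bar
Total = 621.2 + 117.8 + 81.69 + 2586 = 3406.3 bar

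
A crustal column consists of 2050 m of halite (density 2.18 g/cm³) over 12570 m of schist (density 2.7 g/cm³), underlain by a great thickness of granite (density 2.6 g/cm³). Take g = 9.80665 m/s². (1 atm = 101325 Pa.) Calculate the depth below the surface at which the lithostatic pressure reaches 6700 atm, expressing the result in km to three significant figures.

26.5 km

Pressure at base of upper layers: 2180×9.80665×2050 + 2700×9.80665×12570 = 3.767×10^8 Pa = 3717 atm
Remaining pressure to be supplied by granite: 6.789×10^8 − 3.767×10^8 = 3.022×10^8 Pa
Additional depth in granite = 3.022×10^8 Pa / (2600 kg/m³ × 9.80665 m/s²) = 11853 m
Total depth = 14620 m + 11853 m = 26473 m
= 26.473 km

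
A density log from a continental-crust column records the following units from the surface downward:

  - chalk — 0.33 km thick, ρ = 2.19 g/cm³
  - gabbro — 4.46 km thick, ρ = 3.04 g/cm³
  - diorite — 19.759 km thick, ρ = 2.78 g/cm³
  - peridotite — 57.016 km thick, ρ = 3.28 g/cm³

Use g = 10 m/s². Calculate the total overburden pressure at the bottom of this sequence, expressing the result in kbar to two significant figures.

26 kbar

chalk: 2190 kg/m³ × 10 m/s² × 330 m = 7.227×10^6 Pa = 0.07227 kbar
gabbro: 3040 kg/m³ × 10 m/s² × 4460 m = 1.356×10^8 Pa = 1.356 kbar
diorite: 2780 kg/m³ × 10 m/s² × 19759 m = 5.493×10^8 Pa = 5.493 kbar
peridotite: 3280 kg/m³ × 10 m/s² × 57016 m = 1.870×10^9 Pa = 18.70 kbar
Total = 0.07227 + 1.356 + 5.493 + 18.70 = 25.622 kbar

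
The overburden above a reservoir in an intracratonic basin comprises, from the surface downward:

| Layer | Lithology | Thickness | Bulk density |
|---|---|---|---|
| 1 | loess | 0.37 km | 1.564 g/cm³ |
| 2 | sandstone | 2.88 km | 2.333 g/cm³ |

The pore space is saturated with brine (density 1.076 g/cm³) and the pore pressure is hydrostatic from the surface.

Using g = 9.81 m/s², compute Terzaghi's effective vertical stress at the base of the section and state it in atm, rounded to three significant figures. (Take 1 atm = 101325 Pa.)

Overburden (lithostatic) stress σ_v:
loess: 1564 kg/m³ × 9.81 m/s² × 370 m = 5.677×10^6 Pa = 5.677 MPa
sandstone: 2333 kg/m³ × 9.81 m/s² × 2880 m = 6.591×10^7 Pa = 65.91 MPa
Total = 5.677 + 65.91 = 71.591 MPa
Pore pressure P_p = 1076 kg/m³ × 9.81 m/s² × 3250 m = 3.431×10^7 Pa = 34.31 MPa
Effective stress σ' = σ_v − P_p = 71.59 − 34.31 = 37.285 MPa = 367.97 atm

368 atm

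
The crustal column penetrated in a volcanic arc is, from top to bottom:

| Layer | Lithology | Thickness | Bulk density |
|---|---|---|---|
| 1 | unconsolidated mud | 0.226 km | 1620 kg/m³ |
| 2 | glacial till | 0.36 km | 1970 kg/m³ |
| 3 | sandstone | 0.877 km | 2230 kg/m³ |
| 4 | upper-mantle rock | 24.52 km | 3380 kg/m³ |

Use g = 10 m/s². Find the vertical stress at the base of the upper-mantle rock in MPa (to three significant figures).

unconsolidated mud: 1620 kg/m³ × 10 m/s² × 226 m = 3.661×10^6 Pa = 3.661 MPa
glacial till: 1970 kg/m³ × 10 m/s² × 360 m = 7.092×10^6 Pa = 7.092 MPa
sandstone: 2230 kg/m³ × 10 m/s² × 877 m = 1.956×10^7 Pa = 19.56 MPa
upper-mantle rock: 3380 kg/m³ × 10 m/s² × 24520 m = 8.288×10^8 Pa = 828.8 MPa
Total = 3.661 + 7.092 + 19.56 + 828.8 = 859.09 MPa

859 MPa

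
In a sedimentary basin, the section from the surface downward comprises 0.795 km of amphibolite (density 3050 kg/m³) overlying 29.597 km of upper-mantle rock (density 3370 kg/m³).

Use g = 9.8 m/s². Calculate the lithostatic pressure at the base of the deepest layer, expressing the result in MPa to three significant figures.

amphibolite: 3050 kg/m³ × 9.8 m/s² × 795 m = 2.376×10^7 Pa = 23.76 MPa
upper-mantle rock: 3370 kg/m³ × 9.8 m/s² × 29597 m = 9.775×10^8 Pa = 977.5 MPa
Total = 23.76 + 977.5 = 1001.2 MPa

1000 MPa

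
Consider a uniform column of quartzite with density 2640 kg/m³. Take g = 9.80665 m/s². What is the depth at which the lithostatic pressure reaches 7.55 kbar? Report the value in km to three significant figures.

h = P/(ρg) = 7.55 kbar / (2640 kg/m³ × 9.80665 m/s²) = 7.550×10^8 Pa / 25890 Pa/m = 29162 m
= 29.162 km

29.2 km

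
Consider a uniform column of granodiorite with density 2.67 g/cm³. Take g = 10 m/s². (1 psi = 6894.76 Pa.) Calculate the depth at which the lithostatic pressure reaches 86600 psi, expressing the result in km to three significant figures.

22.4 km

h = P/(ρg) = 86600 psi / (2670 kg/m³ × 10 m/s²) = 5.971×10^8 Pa / 26700 Pa/m = 22363 m
= 22.363 km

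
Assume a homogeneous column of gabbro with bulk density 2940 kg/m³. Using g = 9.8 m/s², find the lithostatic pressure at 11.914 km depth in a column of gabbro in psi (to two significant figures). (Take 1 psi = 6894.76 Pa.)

50000 psi

gabbro: 2940 kg/m³ × 9.8 m/s² × 11914 m = 3.433×10^8 Pa = 49787 psi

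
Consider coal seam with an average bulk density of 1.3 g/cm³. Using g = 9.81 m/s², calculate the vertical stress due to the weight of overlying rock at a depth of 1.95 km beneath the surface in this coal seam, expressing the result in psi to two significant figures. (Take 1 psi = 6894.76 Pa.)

coal seam: 1300 kg/m³ × 9.81 m/s² × 1950 m = 2.487×10^7 Pa = 3607 psi

3600 psi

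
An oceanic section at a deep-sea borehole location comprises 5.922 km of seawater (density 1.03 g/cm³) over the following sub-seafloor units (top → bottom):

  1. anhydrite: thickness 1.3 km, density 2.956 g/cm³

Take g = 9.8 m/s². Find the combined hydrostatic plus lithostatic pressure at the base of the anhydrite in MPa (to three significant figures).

seawater: 1030 kg/m³ × 9.8 m/s² × 5922 m = 5.978×10^7 Pa = 59.78 MPa
anhydrite: 2956 kg/m³ × 9.8 m/s² × 1300 m = 3.766×10^7 Pa = 37.66 MPa
Total = 59.78 + 37.66 = 97.436 MPa

97.4 MPa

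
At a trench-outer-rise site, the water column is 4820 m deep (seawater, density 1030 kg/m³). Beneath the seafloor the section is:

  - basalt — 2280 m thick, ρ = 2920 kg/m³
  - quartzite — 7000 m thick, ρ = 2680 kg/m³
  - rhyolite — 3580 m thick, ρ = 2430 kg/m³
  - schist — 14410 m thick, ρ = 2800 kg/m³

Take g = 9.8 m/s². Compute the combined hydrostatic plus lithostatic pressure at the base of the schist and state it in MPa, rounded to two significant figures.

seawater: 1030 kg/m³ × 9.8 m/s² × 4820 m = 4.865×10^7 Pa = 48.65 MPa
basalt: 2920 kg/m³ × 9.8 m/s² × 2280 m = 6.524×10^7 Pa = 65.24 MPa
quartzite: 2680 kg/m³ × 9.8 m/s² × 7000 m = 1.838×10^8 Pa = 183.8 MPa
rhyolite: 2430 kg/m³ × 9.8 m/s² × 3580 m = 8.525×10^7 Pa = 85.25 MPa
schist: 2800 kg/m³ × 9.8 m/s² × 14410 m = 3.954×10^8 Pa = 395.4 MPa
Total = 48.65 + 65.24 + 183.8 + 85.25 + 395.4 = 778.41 MPa

780 MPa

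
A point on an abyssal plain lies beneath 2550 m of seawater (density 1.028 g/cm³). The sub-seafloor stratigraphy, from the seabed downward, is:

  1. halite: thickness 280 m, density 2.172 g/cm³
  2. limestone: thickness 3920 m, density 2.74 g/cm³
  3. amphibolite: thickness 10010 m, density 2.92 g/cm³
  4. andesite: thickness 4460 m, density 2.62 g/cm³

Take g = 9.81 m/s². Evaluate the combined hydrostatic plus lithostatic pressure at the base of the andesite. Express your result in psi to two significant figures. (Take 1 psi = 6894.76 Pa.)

78000 psi

seawater: 1028 kg/m³ × 9.81 m/s² × 2550 m = 2.572×10^7 Pa = 3730 psi
halite: 2172 kg/m³ × 9.81 m/s² × 280 m = 5.966×10^6 Pa = 865.3 psi
limestone: 2740 kg/m³ × 9.81 m/s² × 3920 m = 1.054×10^8 Pa = 15282 psi
amphibolite: 2920 kg/m³ × 9.81 m/s² × 10010 m = 2.867×10^8 Pa = 41588 psi
andesite: 2620 kg/m³ × 9.81 m/s² × 4460 m = 1.146×10^8 Pa = 16626 psi
Total = 3730 + 865.3 + 15282 + 41588 + 16626 = 78091 psi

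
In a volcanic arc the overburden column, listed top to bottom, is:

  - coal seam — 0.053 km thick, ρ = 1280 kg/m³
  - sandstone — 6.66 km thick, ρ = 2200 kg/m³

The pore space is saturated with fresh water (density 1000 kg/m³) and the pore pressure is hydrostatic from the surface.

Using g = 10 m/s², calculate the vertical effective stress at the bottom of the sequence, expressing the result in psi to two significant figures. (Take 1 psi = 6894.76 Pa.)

Overburden (lithostatic) stress σ_v:
coal seam: 1280 kg/m³ × 10 m/s² × 53 m = 6.784×10^5 Pa = 0.6784 MPa
sandstone: 2200 kg/m³ × 10 m/s² × 6660 m = 1.465×10^8 Pa = 146.5 MPa
Total = 0.6784 + 146.5 = 147.20 MPa
Pore pressure P_p = 1000 kg/m³ × 10 m/s² × 6713 m = 6.713×10^7 Pa = 67.13 MPa
Effective stress σ' = σ_v − P_p = 147.2 − 67.13 = 80.068 MPa = 11613 psi

12000 psi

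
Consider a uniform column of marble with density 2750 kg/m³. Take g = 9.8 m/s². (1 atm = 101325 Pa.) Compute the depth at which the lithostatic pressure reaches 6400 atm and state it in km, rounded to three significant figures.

h = P/(ρg) = 6400 atm / (2750 kg/m³ × 9.8 m/s²) = 6.485×10^8 Pa / 26950 Pa/m = 24062 m
= 24.062 km

24.1 km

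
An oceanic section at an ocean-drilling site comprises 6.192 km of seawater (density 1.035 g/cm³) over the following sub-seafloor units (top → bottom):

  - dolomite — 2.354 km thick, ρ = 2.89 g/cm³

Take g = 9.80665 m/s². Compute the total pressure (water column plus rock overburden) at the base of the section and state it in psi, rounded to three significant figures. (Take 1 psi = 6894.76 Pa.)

18800 psi

seawater: 1035 kg/m³ × 9.80665 m/s² × 6192 m = 6.285×10^7 Pa = 9115 psi
dolomite: 2890 kg/m³ × 9.80665 m/s² × 2354 m = 6.672×10^7 Pa = 9676 psi
Total = 9115 + 9676 = 18792 psi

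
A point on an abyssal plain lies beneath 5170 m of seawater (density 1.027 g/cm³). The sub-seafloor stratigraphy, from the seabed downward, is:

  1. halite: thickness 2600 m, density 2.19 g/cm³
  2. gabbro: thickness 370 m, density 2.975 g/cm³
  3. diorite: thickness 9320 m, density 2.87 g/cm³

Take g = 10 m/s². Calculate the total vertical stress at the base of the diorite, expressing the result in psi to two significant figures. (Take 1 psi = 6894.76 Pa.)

seawater: 1027 kg/m³ × 10 m/s² × 5170 m = 5.310×10^7 Pa = 7701 psi
halite: 2190 kg/m³ × 10 m/s² × 2600 m = 5.694×10^7 Pa = 8258 psi
gabbro: 2975 kg/m³ × 10 m/s² × 370 m = 1.101×10^7 Pa = 1597 psi
diorite: 2870 kg/m³ × 10 m/s² × 9320 m = 2.675×10^8 Pa = 38795 psi
Total = 7701 + 8258 + 1597 + 38795 = 56351 psi

56000 psi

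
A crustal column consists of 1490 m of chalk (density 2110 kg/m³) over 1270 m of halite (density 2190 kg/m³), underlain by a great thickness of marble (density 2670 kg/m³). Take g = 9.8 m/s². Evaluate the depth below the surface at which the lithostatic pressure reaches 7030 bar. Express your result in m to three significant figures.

Pressure at base of upper layers: 2110×9.8×1490 + 2190×9.8×1270 = 5.807×10^7 Pa = 580.7 bar
Remaining pressure to be supplied by marble: 7.030×10^8 − 5.807×10^7 = 6.449×10^8 Pa
Additional depth in marble = 6.449×10^8 Pa / (2670 kg/m³ × 9.8 m/s²) = 24648 m
Total depth = 2760 m + 24648 m = 27408 m

27400 m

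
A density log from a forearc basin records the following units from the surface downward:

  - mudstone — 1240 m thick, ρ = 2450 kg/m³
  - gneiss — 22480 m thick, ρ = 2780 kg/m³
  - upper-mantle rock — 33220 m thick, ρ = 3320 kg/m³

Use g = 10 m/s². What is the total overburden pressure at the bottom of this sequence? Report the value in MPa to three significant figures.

mudstone: 2450 kg/m³ × 10 m/s² × 1240 m = 3.038×10^7 Pa = 30.38 MPa
gneiss: 2780 kg/m³ × 10 m/s² × 22480 m = 6.249×10^8 Pa = 624.9 MPa
upper-mantle rock: 3320 kg/m³ × 10 m/s² × 33220 m = 1.103×10^9 Pa = 1103 MPa
Total = 30.38 + 624.9 + 1103 = 1758.2 MPa

1760 MPa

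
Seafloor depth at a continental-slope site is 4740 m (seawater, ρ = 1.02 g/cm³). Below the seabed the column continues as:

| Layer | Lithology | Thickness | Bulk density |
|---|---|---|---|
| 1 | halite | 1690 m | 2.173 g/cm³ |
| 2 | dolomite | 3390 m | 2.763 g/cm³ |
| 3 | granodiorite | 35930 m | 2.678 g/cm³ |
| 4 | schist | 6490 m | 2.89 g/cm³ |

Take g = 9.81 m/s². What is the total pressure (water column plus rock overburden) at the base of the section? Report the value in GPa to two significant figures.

1.3 GPa

seawater: 1020 kg/m³ × 9.81 m/s² × 4740 m = 4.743×10^7 Pa = 0.04743 GPa
halite: 2173 kg/m³ × 9.81 m/s² × 1690 m = 3.603×10^7 Pa = 0.03603 GPa
dolomite: 2763 kg/m³ × 9.81 m/s² × 3390 m = 9.189×10^7 Pa = 0.09189 GPa
granodiorite: 2678 kg/m³ × 9.81 m/s² × 35930 m = 9.439×10^8 Pa = 0.9439 GPa
schist: 2890 kg/m³ × 9.81 m/s² × 6490 m = 1.840×10^8 Pa = 0.1840 GPa
Total = 0.04743 + 0.03603 + 0.09189 + 0.9439 + 0.1840 = 1.3033 GPa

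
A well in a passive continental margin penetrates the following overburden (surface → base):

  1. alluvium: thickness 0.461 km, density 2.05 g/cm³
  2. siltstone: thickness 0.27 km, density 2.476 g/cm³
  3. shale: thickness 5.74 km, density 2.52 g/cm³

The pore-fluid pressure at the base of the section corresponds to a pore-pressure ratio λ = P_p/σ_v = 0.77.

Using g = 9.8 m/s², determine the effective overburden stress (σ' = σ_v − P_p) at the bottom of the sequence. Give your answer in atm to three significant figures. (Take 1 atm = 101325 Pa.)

358 atm

Overburden (lithostatic) stress σ_v:
alluvium: 2050 kg/m³ × 9.8 m/s² × 461 m = 9.261×10^6 Pa = 9.261 MPa
siltstone: 2476 kg/m³ × 9.8 m/s² × 270 m = 6.551×10^6 Pa = 6.551 MPa
shale: 2520 kg/m³ × 9.8 m/s² × 5740 m = 1.418×10^8 Pa = 141.8 MPa
Total = 9.261 + 6.551 + 141.8 = 157.57 MPa
Pore pressure P_p = λ·σ_v = 0.77 × 157.6 MPa = 121.3 MPa
Effective stress σ' = σ_v − P_p = 157.6 − 121.3 = 36.241 MPa = 357.67 atm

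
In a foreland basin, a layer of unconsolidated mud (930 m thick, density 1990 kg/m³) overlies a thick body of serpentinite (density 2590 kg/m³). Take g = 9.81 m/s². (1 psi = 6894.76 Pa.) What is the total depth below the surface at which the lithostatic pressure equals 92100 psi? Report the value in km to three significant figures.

25.2 km

Pressure at base of upper layers: 1990×9.81×930 = 1.816×10^7 Pa = 2633 psi
Remaining pressure to be supplied by serpentinite: 6.350×10^8 − 1.816×10^7 = 6.169×10^8 Pa
Additional depth in serpentinite = 6.169×10^8 Pa / (2590 kg/m³ × 9.81 m/s²) = 24278 m
Total depth = 930 m + 24278 m = 25208 m
= 25.208 km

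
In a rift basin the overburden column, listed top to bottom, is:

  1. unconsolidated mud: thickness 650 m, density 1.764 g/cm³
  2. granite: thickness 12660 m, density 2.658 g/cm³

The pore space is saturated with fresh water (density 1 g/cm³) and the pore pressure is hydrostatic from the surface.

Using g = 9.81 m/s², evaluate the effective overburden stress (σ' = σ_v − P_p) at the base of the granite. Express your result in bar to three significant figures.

2110 bar

Overburden (lithostatic) stress σ_v:
unconsolidated mud: 1764 kg/m³ × 9.81 m/s² × 650 m = 1.125×10^7 Pa = 11.25 MPa
granite: 2658 kg/m³ × 9.81 m/s² × 12660 m = 3.301×10^8 Pa = 330.1 MPa
Total = 11.25 + 330.1 = 341.36 MPa
Pore pressure P_p = 1000 kg/m³ × 9.81 m/s² × 13310 m = 1.306×10^8 Pa = 130.6 MPa
Effective stress σ' = σ_v − P_p = 341.4 − 130.6 = 210.79 MPa = 2107.9 bar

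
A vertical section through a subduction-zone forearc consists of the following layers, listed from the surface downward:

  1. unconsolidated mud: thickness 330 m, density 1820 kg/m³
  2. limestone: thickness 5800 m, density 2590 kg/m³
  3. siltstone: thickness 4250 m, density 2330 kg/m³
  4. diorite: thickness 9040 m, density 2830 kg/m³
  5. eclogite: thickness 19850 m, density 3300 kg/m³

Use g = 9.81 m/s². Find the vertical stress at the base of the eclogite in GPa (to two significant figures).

1.1 GPa

unconsolidated mud: 1820 kg/m³ × 9.81 m/s² × 330 m = 5.892×10^6 Pa = 5.892×10^-3 GPa
limestone: 2590 kg/m³ × 9.81 m/s² × 5800 m = 1.474×10^8 Pa = 0.1474 GPa
siltstone: 2330 kg/m³ × 9.81 m/s² × 4250 m = 9.714×10^7 Pa = 0.09714 GPa
diorite: 2830 kg/m³ × 9.81 m/s² × 9040 m = 2.510×10^8 Pa = 0.2510 GPa
eclogite: 3300 kg/m³ × 9.81 m/s² × 19850 m = 6.426×10^8 Pa = 0.6426 GPa
Total = 5.892×10^-3 + 0.1474 + 0.09714 + 0.2510 + 0.6426 = 1.1440 GPa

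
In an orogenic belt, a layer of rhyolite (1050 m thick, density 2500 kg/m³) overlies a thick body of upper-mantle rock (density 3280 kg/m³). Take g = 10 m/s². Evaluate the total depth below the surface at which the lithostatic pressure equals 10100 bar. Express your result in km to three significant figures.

31.0 km

Pressure at base of upper layers: 2500×10×1050 = 2.625×10^7 Pa = 262.5 bar
Remaining pressure to be supplied by upper-mantle rock: 1.010×10^9 − 2.625×10^7 = 9.838×10^8 Pa
Additional depth in upper-mantle rock = 9.838×10^8 Pa / (3280 kg/m³ × 10 m/s²) = 29992 m
Total depth = 1050 m + 29992 m = 31042 m
= 31.042 km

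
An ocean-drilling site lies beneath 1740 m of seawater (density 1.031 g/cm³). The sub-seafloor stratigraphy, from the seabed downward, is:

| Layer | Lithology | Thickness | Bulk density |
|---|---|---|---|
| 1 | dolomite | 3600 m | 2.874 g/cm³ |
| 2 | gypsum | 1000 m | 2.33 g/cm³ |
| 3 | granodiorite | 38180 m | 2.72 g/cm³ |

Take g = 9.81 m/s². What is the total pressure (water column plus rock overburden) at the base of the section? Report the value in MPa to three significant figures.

1160 MPa

seawater: 1031 kg/m³ × 9.81 m/s² × 1740 m = 1.760×10^7 Pa = 17.60 MPa
dolomite: 2874 kg/m³ × 9.81 m/s² × 3600 m = 1.015×10^8 Pa = 101.5 MPa
gypsum: 2330 kg/m³ × 9.81 m/s² × 1000 m = 2.286×10^7 Pa = 22.86 MPa
granodiorite: 2720 kg/m³ × 9.81 m/s² × 38180 m = 1.019×10^9 Pa = 1019 MPa
Total = 17.60 + 101.5 + 22.86 + 1019 = 1160.7 MPa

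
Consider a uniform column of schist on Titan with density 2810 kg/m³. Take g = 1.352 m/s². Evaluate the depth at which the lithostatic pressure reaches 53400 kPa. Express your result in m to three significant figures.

h = P/(ρg) = 53400 kPa / (2810 kg/m³ × 1.352 m/s²) = 5.340×10^7 Pa / 3799.1 Pa/m = 14056 m

14100 m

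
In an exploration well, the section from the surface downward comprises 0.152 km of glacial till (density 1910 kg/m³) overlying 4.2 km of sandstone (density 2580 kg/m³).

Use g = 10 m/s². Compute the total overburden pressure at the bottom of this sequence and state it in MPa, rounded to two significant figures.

110 MPa

glacial till: 1910 kg/m³ × 10 m/s² × 152 m = 2.903×10^6 Pa = 2.903 MPa
sandstone: 2580 kg/m³ × 10 m/s² × 4200 m = 1.084×10^8 Pa = 108.4 MPa
Total = 2.903 + 108.4 = 111.26 MPa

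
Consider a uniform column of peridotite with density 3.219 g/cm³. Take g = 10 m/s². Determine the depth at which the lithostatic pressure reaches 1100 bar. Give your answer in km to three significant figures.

h = P/(ρg) = 1100 bar / (3219 kg/m³ × 10 m/s²) = 1.100×10^8 Pa / 32190 Pa/m = 3417.2 m
= 3.4172 km

3.42 km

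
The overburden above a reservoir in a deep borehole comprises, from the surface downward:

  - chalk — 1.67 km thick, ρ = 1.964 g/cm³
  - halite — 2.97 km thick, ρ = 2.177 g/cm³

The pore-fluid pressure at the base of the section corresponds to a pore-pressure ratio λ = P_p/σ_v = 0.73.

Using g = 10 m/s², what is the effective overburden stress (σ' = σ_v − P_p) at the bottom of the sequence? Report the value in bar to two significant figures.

Overburden (lithostatic) stress σ_v:
chalk: 1964 kg/m³ × 10 m/s² × 1670 m = 3.280×10^7 Pa = 32.80 MPa
halite: 2177 kg/m³ × 10 m/s² × 2970 m = 6.466×10^7 Pa = 64.66 MPa
Total = 32.80 + 64.66 = 97.456 MPa
Pore pressure P_p = λ·σ_v = 0.73 × 97.46 MPa = 71.14 MPa
Effective stress σ' = σ_v − P_p = 97.46 − 71.14 = 26.313 MPa = 263.13 bar

260 bar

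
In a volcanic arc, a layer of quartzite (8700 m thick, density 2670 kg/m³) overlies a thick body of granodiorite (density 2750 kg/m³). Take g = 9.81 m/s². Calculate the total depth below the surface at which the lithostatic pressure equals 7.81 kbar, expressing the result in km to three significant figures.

29.2 km

Pressure at base of upper layers: 2670×9.81×8700 = 2.279×10^8 Pa = 2.279 kbar
Remaining pressure to be supplied by granodiorite: 7.810×10^8 − 2.279×10^8 = 5.531×10^8 Pa
Additional depth in granodiorite = 5.531×10^8 Pa / (2750 kg/m³ × 9.81 m/s²) = 20503 m
Total depth = 8700 m + 20503 m = 29203 m
= 29.203 km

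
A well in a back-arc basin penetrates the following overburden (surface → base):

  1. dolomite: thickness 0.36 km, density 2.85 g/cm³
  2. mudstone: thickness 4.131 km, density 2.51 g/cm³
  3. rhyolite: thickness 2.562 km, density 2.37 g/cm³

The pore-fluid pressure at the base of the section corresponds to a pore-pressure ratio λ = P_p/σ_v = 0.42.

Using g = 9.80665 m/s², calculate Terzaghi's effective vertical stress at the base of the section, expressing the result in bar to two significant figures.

990 bar

Overburden (lithostatic) stress σ_v:
dolomite: 2850 kg/m³ × 9.80665 m/s² × 360 m = 1.006×10^7 Pa = 10.06 MPa
mudstone: 2510 kg/m³ × 9.80665 m/s² × 4131 m = 1.017×10^8 Pa = 101.7 MPa
rhyolite: 2370 kg/m³ × 9.80665 m/s² × 2562 m = 5.955×10^7 Pa = 59.55 MPa
Total = 10.06 + 101.7 + 59.55 = 171.29 MPa
Pore pressure P_p = λ·σ_v = 0.42 × 171.3 MPa = 71.94 MPa
Effective stress σ' = σ_v − P_p = 171.3 − 71.94 = 99.348 MPa = 993.48 bar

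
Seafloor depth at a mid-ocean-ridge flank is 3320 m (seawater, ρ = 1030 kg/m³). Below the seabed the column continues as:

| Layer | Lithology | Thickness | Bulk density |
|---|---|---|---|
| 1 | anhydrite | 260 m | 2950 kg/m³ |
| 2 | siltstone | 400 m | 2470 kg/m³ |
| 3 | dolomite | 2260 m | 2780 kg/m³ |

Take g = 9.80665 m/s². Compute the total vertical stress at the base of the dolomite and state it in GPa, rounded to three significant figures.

0.112 GPa

seawater: 1030 kg/m³ × 9.80665 m/s² × 3320 m = 3.353×10^7 Pa = 0.03353 GPa
anhydrite: 2950 kg/m³ × 9.80665 m/s² × 260 m = 7.522×10^6 Pa = 7.522×10^-3 GPa
siltstone: 2470 kg/m³ × 9.80665 m/s² × 400 m = 9.689×10^6 Pa = 9.689×10^-3 GPa
dolomite: 2780 kg/m³ × 9.80665 m/s² × 2260 m = 6.161×10^7 Pa = 0.06161 GPa
Total = 0.03353 + 7.522×10^-3 + 9.689×10^-3 + 0.06161 = 0.11236 GPa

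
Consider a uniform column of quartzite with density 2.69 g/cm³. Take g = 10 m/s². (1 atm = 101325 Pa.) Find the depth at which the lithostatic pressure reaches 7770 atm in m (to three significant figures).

h = P/(ρg) = 7770 atm / (2690 kg/m³ × 10 m/s²) = 7.873×10^8 Pa / 26900 Pa/m = 29267 m

29300 m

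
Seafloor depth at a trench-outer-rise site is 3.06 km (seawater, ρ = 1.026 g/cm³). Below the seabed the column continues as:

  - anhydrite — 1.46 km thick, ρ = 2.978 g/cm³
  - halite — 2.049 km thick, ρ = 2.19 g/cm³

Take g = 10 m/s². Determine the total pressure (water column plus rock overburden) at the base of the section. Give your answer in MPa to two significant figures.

seawater: 1026 kg/m³ × 10 m/s² × 3060 m = 3.140×10^7 Pa = 31.40 MPa
anhydrite: 2978 kg/m³ × 10 m/s² × 1460 m = 4.348×10^7 Pa = 43.48 MPa
halite: 2190 kg/m³ × 10 m/s² × 2049 m = 4.487×10^7 Pa = 44.87 MPa
Total = 31.40 + 43.48 + 44.87 = 119.75 MPa

120 MPa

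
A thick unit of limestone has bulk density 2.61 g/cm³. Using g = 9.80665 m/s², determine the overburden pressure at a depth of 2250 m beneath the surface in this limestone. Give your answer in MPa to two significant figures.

limestone: 2610 kg/m³ × 9.80665 m/s² × 2250 m = 5.759×10^7 Pa = 57.59 MPa

58 MPa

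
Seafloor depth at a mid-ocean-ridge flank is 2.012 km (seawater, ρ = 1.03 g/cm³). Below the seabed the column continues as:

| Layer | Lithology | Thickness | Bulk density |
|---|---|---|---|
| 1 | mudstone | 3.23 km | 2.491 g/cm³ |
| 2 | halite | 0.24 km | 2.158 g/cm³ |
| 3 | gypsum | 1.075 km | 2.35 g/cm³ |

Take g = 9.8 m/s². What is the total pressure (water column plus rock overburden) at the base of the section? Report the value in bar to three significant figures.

1290 bar

seawater: 1030 kg/m³ × 9.8 m/s² × 2012 m = 2.031×10^7 Pa = 203.1 bar
mudstone: 2491 kg/m³ × 9.8 m/s² × 3230 m = 7.885×10^7 Pa = 788.5 bar
halite: 2158 kg/m³ × 9.8 m/s² × 240 m = 5.076×10^6 Pa = 50.76 bar
gypsum: 2350 kg/m³ × 9.8 m/s² × 1075 m = 2.476×10^7 Pa = 247.6 bar
Total = 203.1 + 788.5 + 50.76 + 247.6 = 1289.9 bar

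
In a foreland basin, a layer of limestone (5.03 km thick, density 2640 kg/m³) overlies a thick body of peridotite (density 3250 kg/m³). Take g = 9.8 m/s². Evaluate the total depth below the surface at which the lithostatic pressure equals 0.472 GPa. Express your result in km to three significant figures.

15.8 km

Pressure at base of upper layers: 2640×9.8×5030 = 1.301×10^8 Pa = 0.1301 GPa
Remaining pressure to be supplied by peridotite: 4.720×10^8 − 1.301×10^8 = 3.419×10^8 Pa
Additional depth in peridotite = 3.419×10^8 Pa / (3250 kg/m³ × 9.8 m/s²) = 10734 m
Total depth = 5030 m + 10734 m = 15764 m
= 15.764 km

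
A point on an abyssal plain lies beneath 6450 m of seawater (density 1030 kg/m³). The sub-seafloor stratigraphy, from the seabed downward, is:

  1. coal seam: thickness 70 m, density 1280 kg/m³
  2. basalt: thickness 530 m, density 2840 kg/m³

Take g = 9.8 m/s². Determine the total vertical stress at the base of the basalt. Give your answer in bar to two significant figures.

810 bar

seawater: 1030 kg/m³ × 9.8 m/s² × 6450 m = 6.511×10^7 Pa = 651.1 bar
coal seam: 1280 kg/m³ × 9.8 m/s² × 70 m = 8.781×10^5 Pa = 8.781 bar
basalt: 2840 kg/m³ × 9.8 m/s² × 530 m = 1.475×10^7 Pa = 147.5 bar
Total = 651.1 + 8.781 + 147.5 = 807.35 bar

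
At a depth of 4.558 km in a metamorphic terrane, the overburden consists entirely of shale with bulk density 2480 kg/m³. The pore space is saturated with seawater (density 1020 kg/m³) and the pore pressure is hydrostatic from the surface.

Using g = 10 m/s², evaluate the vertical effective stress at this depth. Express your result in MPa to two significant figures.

67 MPa

Overburden (lithostatic) stress σ_v:
shale: 2480 kg/m³ × 10 m/s² × 4558 m = 1.130×10^8 Pa = 113.0 MPa
Pore pressure P_p = 1020 kg/m³ × 10 m/s² × 4558 m = 4.649×10^7 Pa = 46.49 MPa
Effective stress σ' = σ_v − P_p = 113.0 − 46.49 = 66.547 MPa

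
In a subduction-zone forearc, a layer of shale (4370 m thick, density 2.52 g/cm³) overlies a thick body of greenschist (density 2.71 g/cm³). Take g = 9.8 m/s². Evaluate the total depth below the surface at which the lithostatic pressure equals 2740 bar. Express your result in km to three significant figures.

Pressure at base of upper layers: 2520×9.8×4370 = 1.079×10^8 Pa = 1079 bar
Remaining pressure to be supplied by greenschist: 2.740×10^8 − 1.079×10^8 = 1.661×10^8 Pa
Additional depth in greenschist = 1.661×10^8 Pa / (2710 kg/m³ × 9.8 m/s²) = 6253.4 m
Total depth = 4370 m + 6253.4 m = 10623 m
= 10.623 km

10.6 km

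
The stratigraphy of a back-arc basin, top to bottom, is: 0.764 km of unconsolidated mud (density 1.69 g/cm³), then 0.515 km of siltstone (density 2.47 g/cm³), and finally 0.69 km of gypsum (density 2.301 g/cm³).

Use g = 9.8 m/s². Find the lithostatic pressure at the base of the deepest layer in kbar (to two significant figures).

unconsolidated mud: 1690 kg/m³ × 9.8 m/s² × 764 m = 1.265×10^7 Pa = 0.1265 kbar
siltstone: 2470 kg/m³ × 9.8 m/s² × 515 m = 1.247×10^7 Pa = 0.1247 kbar
gypsum: 2301 kg/m³ × 9.8 m/s² × 690 m = 1.556×10^7 Pa = 0.1556 kbar
Total = 0.1265 + 0.1247 + 0.1556 = 0.40679 kbar

0.41 kbar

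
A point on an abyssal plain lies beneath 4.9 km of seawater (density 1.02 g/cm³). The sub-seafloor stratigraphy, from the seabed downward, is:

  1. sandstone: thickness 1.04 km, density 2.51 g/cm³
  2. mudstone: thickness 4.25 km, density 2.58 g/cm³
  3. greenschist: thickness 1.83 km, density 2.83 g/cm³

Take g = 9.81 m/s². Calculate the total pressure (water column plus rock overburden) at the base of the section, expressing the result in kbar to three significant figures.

seawater: 1020 kg/m³ × 9.81 m/s² × 4900 m = 4.903×10^7 Pa = 0.4903 kbar
sandstone: 2510 kg/m³ × 9.81 m/s² × 1040 m = 2.561×10^7 Pa = 0.2561 kbar
mudstone: 2580 kg/m³ × 9.81 m/s² × 4250 m = 1.076×10^8 Pa = 1.076 kbar
greenschist: 2830 kg/m³ × 9.81 m/s² × 1830 m = 5.081×10^7 Pa = 0.5081 kbar
Total = 0.4903 + 0.2561 + 1.076 + 0.5081 = 2.3301 kbar

2.33 kbar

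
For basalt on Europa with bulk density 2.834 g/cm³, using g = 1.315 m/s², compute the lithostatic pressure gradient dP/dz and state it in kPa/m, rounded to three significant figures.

3.73 kPa/m

dP/dz = ρg = 2834 kg/m³ × 1.315 m/s² = 3726.7 Pa/m
= 3726.7 Pa/m × (1 kPa/m / 1000.0 Pa/m) = 3.7267 kPa/m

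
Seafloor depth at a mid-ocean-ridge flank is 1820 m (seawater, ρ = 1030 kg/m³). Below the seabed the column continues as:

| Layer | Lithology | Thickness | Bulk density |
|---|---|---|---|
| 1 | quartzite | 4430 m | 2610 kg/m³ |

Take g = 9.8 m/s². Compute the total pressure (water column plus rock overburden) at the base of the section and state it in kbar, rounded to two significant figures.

seawater: 1030 kg/m³ × 9.8 m/s² × 1820 m = 1.837×10^7 Pa = 0.1837 kbar
quartzite: 2610 kg/m³ × 9.8 m/s² × 4430 m = 1.133×10^8 Pa = 1.133 kbar
Total = 0.1837 + 1.133 = 1.3168 kbar

1.3 kbar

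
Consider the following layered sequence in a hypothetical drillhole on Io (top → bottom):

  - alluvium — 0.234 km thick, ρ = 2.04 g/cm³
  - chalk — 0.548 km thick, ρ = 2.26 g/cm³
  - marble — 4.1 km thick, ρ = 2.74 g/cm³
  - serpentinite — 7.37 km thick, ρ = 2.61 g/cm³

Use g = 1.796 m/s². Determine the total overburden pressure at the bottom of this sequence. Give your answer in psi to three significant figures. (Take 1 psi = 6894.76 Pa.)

alluvium: 2040 kg/m³ × 1.796 m/s² × 234 m = 8.573×10^5 Pa = 124.3 psi
chalk: 2260 kg/m³ × 1.796 m/s² × 548 m = 2.224×10^6 Pa = 322.6 psi
marble: 2740 kg/m³ × 1.796 m/s² × 4100 m = 2.018×10^7 Pa = 2926 psi
serpentinite: 2610 kg/m³ × 1.796 m/s² × 7370 m = 3.455×10^7 Pa = 5011 psi
Total = 124.3 + 322.6 + 2926 + 5011 = 8383.9 psi

8380 psi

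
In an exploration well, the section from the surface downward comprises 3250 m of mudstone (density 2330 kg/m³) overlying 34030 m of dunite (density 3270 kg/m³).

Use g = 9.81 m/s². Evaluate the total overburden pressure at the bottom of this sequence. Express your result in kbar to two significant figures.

12 kbar

mudstone: 2330 kg/m³ × 9.81 m/s² × 3250 m = 7.429×10^7 Pa = 0.7429 kbar
dunite: 3270 kg/m³ × 9.81 m/s² × 34030 m = 1.092×10^9 Pa = 10.92 kbar
Total = 0.7429 + 10.92 = 11.659 kbar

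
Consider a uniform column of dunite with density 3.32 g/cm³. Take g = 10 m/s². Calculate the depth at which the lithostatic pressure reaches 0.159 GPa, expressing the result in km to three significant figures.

h = P/(ρg) = 0.159 GPa / (3320 kg/m³ × 10 m/s²) = 1.590×10^8 Pa / 33200 Pa/m = 4789.2 m
= 4.7892 km

4.79 km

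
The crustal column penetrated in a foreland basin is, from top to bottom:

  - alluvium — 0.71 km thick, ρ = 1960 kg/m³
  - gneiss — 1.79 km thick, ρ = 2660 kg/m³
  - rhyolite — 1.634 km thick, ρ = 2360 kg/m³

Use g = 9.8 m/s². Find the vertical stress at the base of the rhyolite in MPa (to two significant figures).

98 MPa

alluvium: 1960 kg/m³ × 9.8 m/s² × 710 m = 1.364×10^7 Pa = 13.64 MPa
gneiss: 2660 kg/m³ × 9.8 m/s² × 1790 m = 4.666×10^7 Pa = 46.66 MPa
rhyolite: 2360 kg/m³ × 9.8 m/s² × 1634 m = 3.779×10^7 Pa = 37.79 MPa
Total = 13.64 + 46.66 + 37.79 = 98.091 MPa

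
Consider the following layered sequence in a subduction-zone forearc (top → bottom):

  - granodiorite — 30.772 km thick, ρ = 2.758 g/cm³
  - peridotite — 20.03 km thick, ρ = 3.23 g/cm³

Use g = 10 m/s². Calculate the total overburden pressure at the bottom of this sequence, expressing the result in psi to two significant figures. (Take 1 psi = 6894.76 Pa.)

220000 psi

granodiorite: 2758 kg/m³ × 10 m/s² × 30772 m = 8.487×10^8 Pa = 1.231×10^5 psi
peridotite: 3230 kg/m³ × 10 m/s² × 20030 m = 6.470×10^8 Pa = 93835 psi
Total = 1.231×10^5 + 93835 = 2.1693×10^5 psi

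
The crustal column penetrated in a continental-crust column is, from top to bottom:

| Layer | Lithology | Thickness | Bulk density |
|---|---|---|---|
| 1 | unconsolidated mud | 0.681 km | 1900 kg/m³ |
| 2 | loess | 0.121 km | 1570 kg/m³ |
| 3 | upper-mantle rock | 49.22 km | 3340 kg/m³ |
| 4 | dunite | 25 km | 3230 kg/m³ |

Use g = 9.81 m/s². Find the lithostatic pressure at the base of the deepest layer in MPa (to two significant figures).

unconsolidated mud: 1900 kg/m³ × 9.81 m/s² × 681 m = 1.269×10^7 Pa = 12.69 MPa
loess: 1570 kg/m³ × 9.81 m/s² × 121 m = 1.864×10^6 Pa = 1.864 MPa
upper-mantle rock: 3340 kg/m³ × 9.81 m/s² × 49220 m = 1.613×10^9 Pa = 1613 MPa
dunite: 3230 kg/m³ × 9.81 m/s² × 25000 m = 7.922×10^8 Pa = 792.2 MPa
Total = 12.69 + 1.864 + 1613 + 792.2 = 2419.4 MPa

2400 MPa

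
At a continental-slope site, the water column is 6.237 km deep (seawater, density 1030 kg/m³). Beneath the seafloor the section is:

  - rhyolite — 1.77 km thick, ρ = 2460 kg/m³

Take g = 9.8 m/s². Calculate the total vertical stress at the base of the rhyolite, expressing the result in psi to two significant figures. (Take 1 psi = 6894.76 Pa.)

seawater: 1030 kg/m³ × 9.8 m/s² × 6237 m = 6.296×10^7 Pa = 9131 psi
rhyolite: 2460 kg/m³ × 9.8 m/s² × 1770 m = 4.267×10^7 Pa = 6189 psi
Total = 9131 + 6189 = 15320 psi

15000 psi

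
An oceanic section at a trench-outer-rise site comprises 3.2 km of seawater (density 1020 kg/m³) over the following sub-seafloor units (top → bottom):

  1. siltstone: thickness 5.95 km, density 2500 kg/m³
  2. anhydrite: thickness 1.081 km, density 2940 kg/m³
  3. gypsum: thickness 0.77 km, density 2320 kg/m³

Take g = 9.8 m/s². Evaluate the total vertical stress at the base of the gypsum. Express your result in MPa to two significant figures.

230 MPa

seawater: 1020 kg/m³ × 9.8 m/s² × 3200 m = 3.199×10^7 Pa = 31.99 MPa
siltstone: 2500 kg/m³ × 9.8 m/s² × 5950 m = 1.458×10^8 Pa = 145.8 MPa
anhydrite: 2940 kg/m³ × 9.8 m/s² × 1081 m = 3.115×10^7 Pa = 31.15 MPa
gypsum: 2320 kg/m³ × 9.8 m/s² × 770 m = 1.751×10^7 Pa = 17.51 MPa
Total = 31.99 + 145.8 + 31.15 + 17.51 = 226.41 MPa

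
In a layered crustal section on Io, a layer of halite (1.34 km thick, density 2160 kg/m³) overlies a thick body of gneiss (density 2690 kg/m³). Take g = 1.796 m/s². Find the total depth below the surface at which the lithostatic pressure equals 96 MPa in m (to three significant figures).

Pressure at base of upper layers: 2160×1.796×1340 = 5.198×10^6 Pa = 5.198 MPa
Remaining pressure to be supplied by gneiss: 9.600×10^7 − 5.198×10^6 = 9.080×10^7 Pa
Additional depth in gneiss = 9.080×10^7 Pa / (2690 kg/m³ × 1.796 m/s²) = 18795 m
Total depth = 1340 m + 18795 m = 20135 m

20100 m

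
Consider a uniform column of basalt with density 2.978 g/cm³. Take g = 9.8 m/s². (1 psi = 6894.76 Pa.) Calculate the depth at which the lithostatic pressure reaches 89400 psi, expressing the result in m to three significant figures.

21100 m

h = P/(ρg) = 89400 psi / (2978 kg/m³ × 9.8 m/s²) = 6.164×10^8 Pa / 29184 Pa/m = 21121 m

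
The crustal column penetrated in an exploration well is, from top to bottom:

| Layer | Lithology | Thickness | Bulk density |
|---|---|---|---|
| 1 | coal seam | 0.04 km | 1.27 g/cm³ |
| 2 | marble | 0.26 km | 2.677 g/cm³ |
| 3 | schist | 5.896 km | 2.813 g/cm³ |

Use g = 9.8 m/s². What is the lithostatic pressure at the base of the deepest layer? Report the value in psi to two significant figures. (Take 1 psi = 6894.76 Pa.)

25000 psi

coal seam: 1270 kg/m³ × 9.8 m/s² × 40 m = 4.978×10^5 Pa = 72.21 psi
marble: 2677 kg/m³ × 9.8 m/s² × 260 m = 6.821×10^6 Pa = 989.3 psi
schist: 2813 kg/m³ × 9.8 m/s² × 5896 m = 1.625×10^8 Pa = 23574 psi
Total = 72.21 + 989.3 + 23574 = 24636 psi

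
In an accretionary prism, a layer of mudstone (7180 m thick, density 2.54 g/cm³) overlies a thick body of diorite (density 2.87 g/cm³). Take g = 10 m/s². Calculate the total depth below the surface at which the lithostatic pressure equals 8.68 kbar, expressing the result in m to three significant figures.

Pressure at base of upper layers: 2540×10×7180 = 1.824×10^8 Pa = 1.824 kbar
Remaining pressure to be supplied by diorite: 8.680×10^8 − 1.824×10^8 = 6.856×10^8 Pa
Additional depth in diorite = 6.856×10^8 Pa / (2870 kg/m³ × 10 m/s²) = 23889 m
Total depth = 7180 m + 23889 m = 31069 m

31100 m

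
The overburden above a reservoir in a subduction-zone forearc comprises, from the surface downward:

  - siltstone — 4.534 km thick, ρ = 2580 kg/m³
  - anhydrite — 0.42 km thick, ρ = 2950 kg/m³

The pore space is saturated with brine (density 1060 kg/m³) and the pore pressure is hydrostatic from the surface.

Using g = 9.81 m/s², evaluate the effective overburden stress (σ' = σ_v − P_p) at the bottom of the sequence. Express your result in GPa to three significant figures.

Overburden (lithostatic) stress σ_v:
siltstone: 2580 kg/m³ × 9.81 m/s² × 4534 m = 1.148×10^8 Pa = 114.8 MPa
anhydrite: 2950 kg/m³ × 9.81 m/s² × 420 m = 1.215×10^7 Pa = 12.15 MPa
Total = 114.8 + 12.15 = 126.91 MPa
Pore pressure P_p = 1060 kg/m³ × 9.81 m/s² × 4954 m = 5.151×10^7 Pa = 51.51 MPa
Effective stress σ' = σ_v − P_p = 126.9 − 51.51 = 75.395 MPa = 0.075395 GPa

0.0754 GPa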